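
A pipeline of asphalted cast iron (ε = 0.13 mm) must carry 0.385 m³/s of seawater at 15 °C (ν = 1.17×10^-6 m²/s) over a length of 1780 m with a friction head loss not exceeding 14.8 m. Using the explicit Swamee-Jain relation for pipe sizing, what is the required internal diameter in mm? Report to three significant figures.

D ≈ 477 mm

Swamee-Jain (Type III): D = 0.66·[ε^1.25·(LQ²/(gh_f))^4.75 + ν·Q^9.4·(L/(gh_f))^5.2]^0.04
LQ²/(gh_f) = 1.817; L/(gh_f) = 12.26
Term 1 = ε^1.25·(…)^4.75 = 2.37×10^-4; Term 2 = ν·Q^9.4·(…)^5.2 = 6.79×10^-5
D = 0.66·(2.37×10^-4 + 6.79×10^-5)^0.04 = 0.4774 m = 477 mm
Check: V = 2.15 m/s, Re = 8.78×10^5, f = 0.01560, h_f = 13.7 m ≈ 14.8 m ✓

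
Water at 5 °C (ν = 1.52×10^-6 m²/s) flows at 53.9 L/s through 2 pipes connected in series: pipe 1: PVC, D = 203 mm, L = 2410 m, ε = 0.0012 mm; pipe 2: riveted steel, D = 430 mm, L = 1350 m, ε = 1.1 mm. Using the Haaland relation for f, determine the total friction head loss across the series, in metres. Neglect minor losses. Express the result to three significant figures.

Pipe 1: V = 1.665 m/s, Re = 2.22×10^5, ε/D = 5.91×10^-6, f = 0.01522, h_1 = f(L/D)V²/2g = 25.54 m
Pipe 2: V = 0.3712 m/s, Re = 1.05×10^5, ε/D = 0.00256, f = 0.02632, h_2 = f(L/D)V²/2g = 0.5802 m
Series → Q common, losses add: H = Σh = 26.12 m

H ≈ 26.1 m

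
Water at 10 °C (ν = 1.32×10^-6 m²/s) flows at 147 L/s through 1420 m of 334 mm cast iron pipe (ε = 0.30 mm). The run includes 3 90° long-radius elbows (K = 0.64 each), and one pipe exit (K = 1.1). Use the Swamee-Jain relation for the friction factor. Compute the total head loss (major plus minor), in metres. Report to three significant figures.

V = 4Q/(πD²) = 1.678 m/s; V²/2g = 0.1435 m
Re = 4.25×10^5, ε/D = 8.98×10^-4 → f = 0.02001 (Swamee-Jain)
Major: h_f = f(L/D)·V²/2g = 0.02001·4251·0.1435 = 12.21 m
Minor: ΣK = 3.02; h_m = ΣK·V²/2g = 0.4333 m
Total H_L = 12.21 + 0.4333 = 12.64 m

H_L ≈ 12.6 m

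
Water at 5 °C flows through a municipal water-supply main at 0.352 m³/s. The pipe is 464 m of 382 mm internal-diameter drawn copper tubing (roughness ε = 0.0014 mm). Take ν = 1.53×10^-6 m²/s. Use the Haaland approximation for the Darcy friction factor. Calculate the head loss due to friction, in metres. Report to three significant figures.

h_f ≈ 7.11 m

V = 4Q/(πD²) = 4·0.352/(π·0.382²) = 3.071 m/s
Re = VD/ν = 3.071·0.382/1.53×10^-6 = 7.67×10^5 → turbulent
ε/D = 0.0014/382 = 3.66×10^-6
Haaland: f = 0.01217
h_f = f(L/D)V²/(2g) = 0.01217·(464/0.382)·3.071²/(2·9.81) = 7.108 m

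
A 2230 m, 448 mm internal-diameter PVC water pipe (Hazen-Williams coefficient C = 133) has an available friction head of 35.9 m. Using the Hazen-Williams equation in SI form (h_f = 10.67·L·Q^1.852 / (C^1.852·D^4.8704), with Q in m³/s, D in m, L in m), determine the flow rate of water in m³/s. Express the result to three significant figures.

Rearranging: Q = [h_f·C^1.852·D^4.8704 / (10.67·L)]^(1/1.852)
Q = [35.9·133^1.852·0.448^4.8704 / (10.67·2230)]^0.540 = 0.4823 m³/s

Q ≈ 0.482 m³/s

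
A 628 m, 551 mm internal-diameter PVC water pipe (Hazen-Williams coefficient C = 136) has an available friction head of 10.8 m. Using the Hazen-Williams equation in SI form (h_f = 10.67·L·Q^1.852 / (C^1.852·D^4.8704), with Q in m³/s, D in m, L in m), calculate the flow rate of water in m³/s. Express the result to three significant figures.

Q ≈ 0.881 m³/s

Rearranging: Q = [h_f·C^1.852·D^4.8704 / (10.67·L)]^(1/1.852)
Q = [10.8·136^1.852·0.551^4.8704 / (10.67·628)]^0.540 = 0.8808 m³/s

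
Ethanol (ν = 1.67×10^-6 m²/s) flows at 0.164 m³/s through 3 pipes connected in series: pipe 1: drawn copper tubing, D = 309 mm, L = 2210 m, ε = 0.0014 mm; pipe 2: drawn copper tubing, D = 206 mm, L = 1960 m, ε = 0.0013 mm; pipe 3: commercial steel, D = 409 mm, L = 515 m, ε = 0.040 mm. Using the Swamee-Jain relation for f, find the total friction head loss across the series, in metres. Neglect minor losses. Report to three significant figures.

Pipe 1: V = 2.187 m/s, Re = 4.05×10^5, ε/D = 4.53×10^-6, f = 0.01366, h_1 = f(L/D)V²/2g = 23.82 m
Pipe 2: V = 4.921 m/s, Re = 6.07×10^5, ε/D = 6.31×10^-6, f = 0.01276, h_2 = f(L/D)V²/2g = 149.9 m
Pipe 3: V = 1.248 m/s, Re = 3.06×10^5, ε/D = 9.78×10^-5, f = 0.01538, h_3 = f(L/D)V²/2g = 1.538 m
Series → Q common, losses add: H = Σh = 175.2 m

H ≈ 175 m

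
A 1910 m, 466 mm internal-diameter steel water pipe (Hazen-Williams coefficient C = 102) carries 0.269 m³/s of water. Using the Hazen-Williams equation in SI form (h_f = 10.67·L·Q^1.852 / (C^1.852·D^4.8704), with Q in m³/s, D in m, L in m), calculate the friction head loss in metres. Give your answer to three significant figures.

h_f ≈ 14.1 m

h_f = 10.67·1910·0.269^1.852 / (102^1.852·0.466^4.8704) = 14.07 m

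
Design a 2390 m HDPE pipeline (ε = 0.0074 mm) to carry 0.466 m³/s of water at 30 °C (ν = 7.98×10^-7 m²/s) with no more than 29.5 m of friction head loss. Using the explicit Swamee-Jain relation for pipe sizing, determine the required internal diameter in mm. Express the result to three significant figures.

D ≈ 441 mm

Swamee-Jain (Type III): D = 0.66·[ε^1.25·(LQ²/(gh_f))^4.75 + ν·Q^9.4·(L/(gh_f))^5.2]^0.04
LQ²/(gh_f) = 1.793; L/(gh_f) = 8.259
Term 1 = ε^1.25·(…)^4.75 = 6.19×10^-6; Term 2 = ν·Q^9.4·(…)^5.2 = 3.57×10^-5
D = 0.66·(6.19×10^-6 + 3.57×10^-5)^0.04 = 0.4410 m = 441 mm
Check: V = 3.05 m/s, Re = 1.69×10^6, f = 0.01120, h_f = 28.8 m ≈ 29.5 m ✓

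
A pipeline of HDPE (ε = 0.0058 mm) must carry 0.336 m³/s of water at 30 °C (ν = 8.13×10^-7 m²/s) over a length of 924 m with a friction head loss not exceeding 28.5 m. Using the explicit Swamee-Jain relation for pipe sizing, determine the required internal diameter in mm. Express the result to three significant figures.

Swamee-Jain (Type III): D = 0.66·[ε^1.25·(LQ²/(gh_f))^4.75 + ν·Q^9.4·(L/(gh_f))^5.2]^0.04
LQ²/(gh_f) = 0.3731; L/(gh_f) = 3.305
Term 1 = ε^1.25·(…)^4.75 = 2.63×10^-9; Term 2 = ν·Q^9.4·(…)^5.2 = 1.44×10^-8
D = 0.66·(2.63×10^-9 + 1.44×10^-8)^0.04 = 0.3227 m = 323 mm
Check: V = 4.11 m/s, Re = 1.63×10^6, f = 0.01128, h_f = 27.8 m ≈ 28.5 m ✓

D ≈ 323 mm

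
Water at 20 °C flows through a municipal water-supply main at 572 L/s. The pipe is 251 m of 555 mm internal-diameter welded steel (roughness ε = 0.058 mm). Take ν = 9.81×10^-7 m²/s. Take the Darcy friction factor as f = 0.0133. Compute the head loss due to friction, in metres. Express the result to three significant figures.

h_f ≈ 1.71 m

V = 4Q/(πD²) = 4·0.572/(π·0.555²) = 2.364 m/s
h_f = f(L/D)V²/(2g) = 0.01330·(251/0.555)·2.364²/(2·9.81) = 1.714 m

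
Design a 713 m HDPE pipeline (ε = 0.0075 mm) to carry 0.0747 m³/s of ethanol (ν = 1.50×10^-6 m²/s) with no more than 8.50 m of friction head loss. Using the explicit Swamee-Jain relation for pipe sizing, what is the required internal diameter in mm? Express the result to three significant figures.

Swamee-Jain (Type III): D = 0.66·[ε^1.25·(LQ²/(gh_f))^4.75 + ν·Q^9.4·(L/(gh_f))^5.2]^0.04
LQ²/(gh_f) = 0.04771; L/(gh_f) = 8.551
Term 1 = ε^1.25·(…)^4.75 = 2.08×10^-13; Term 2 = ν·Q^9.4·(…)^5.2 = 2.70×10^-12
D = 0.66·(2.08×10^-13 + 2.70×10^-12)^0.04 = 0.2281 m = 228 mm
Check: V = 1.83 m/s, Re = 2.78×10^5, f = 0.01494, h_f = 7.96 m ≈ 8.50 m ✓

D ≈ 228 mm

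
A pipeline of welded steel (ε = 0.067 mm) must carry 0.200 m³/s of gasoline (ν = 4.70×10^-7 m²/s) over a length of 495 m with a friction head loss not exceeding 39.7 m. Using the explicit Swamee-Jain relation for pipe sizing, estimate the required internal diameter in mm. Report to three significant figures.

D ≈ 233 mm

Swamee-Jain (Type III): D = 0.66·[ε^1.25·(LQ²/(gh_f))^4.75 + ν·Q^9.4·(L/(gh_f))^5.2]^0.04
LQ²/(gh_f) = 0.05084; L/(gh_f) = 1.271
Term 1 = ε^1.25·(…)^4.75 = 4.34×10^-12; Term 2 = ν·Q^9.4·(…)^5.2 = 4.40×10^-13
D = 0.66·(4.34×10^-12 + 4.40×10^-13)^0.04 = 0.2327 m = 233 mm
Check: V = 4.70 m/s, Re = 2.33×10^6, f = 0.01522, h_f = 36.5 m ≈ 39.7 m ✓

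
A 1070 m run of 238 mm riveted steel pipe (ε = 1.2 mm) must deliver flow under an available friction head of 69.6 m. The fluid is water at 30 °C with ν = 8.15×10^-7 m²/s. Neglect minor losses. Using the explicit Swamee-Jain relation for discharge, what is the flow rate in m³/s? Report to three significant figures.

Q ≈ 0.140 m³/s

Swamee-Jain (Type II): Q = -0.965·√(gD⁵h_f/L)·ln[ε/(3.7D) + √(3.17ν²L/(gD³h_f))]
√(gD⁵h_f/L) = √(9.81·0.238⁵·69.6/1070) = 0.02207
ε/(3.7D) = 0.00136; √(3.17ν²L/(gD³h_f)) = 1.56×10^-5
Q = -0.965·0.02207·ln(0.001378) = 0.1403 m³/s
Check: V = 3.15 m/s, Re = 9.21×10^5, f = 0.03061, h_f = 69.8 m ≈ 69.6 m ✓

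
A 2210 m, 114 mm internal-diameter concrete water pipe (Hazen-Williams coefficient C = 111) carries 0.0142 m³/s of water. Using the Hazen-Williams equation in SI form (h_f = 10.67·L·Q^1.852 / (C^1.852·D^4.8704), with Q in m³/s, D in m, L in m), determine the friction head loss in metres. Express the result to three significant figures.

h_f ≈ 57.0 m

h_f = 10.67·2210·0.0142^1.852 / (111^1.852·0.114^4.8704) = 57.00 m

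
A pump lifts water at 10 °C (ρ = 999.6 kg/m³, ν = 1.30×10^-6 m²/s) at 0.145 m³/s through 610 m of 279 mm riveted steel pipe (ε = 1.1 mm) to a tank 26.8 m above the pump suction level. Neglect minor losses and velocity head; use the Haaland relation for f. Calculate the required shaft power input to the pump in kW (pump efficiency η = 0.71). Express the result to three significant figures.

P_shaft ≈ 89.5 kW

V = 4Q/(πD²) = 2.372 m/s; Re = 5.09×10^5; ε/D = 0.00394; f = 0.02855
h_f = f(L/D)V²/2g = 17.90 m
Total head H = z + h_f = 26.8 + 17.90 = 44.70 m
P_hyd = ρgQH = 999.6·9.81·0.145·44.70 = 63.56 kW
P_shaft = P_hyd/η = 63.56/0.71 = 89.51 kW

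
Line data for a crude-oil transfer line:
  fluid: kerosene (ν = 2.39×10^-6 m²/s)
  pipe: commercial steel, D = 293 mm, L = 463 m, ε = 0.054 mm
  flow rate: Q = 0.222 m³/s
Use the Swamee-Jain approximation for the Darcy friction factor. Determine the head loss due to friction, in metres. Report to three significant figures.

V = 4Q/(πD²) = 4·0.222/(π·0.293²) = 3.293 m/s
Re = VD/ν = 3.293·0.293/2.39×10^-6 = 4.04×10^5 → turbulent
ε/D = 0.054/293 = 1.84×10^-4
Swamee-Jain: f = 0.01568
h_f = f(L/D)V²/(2g) = 0.01568·(463/0.293)·3.293²/(2·9.81) = 13.69 m

h_f ≈ 13.7 m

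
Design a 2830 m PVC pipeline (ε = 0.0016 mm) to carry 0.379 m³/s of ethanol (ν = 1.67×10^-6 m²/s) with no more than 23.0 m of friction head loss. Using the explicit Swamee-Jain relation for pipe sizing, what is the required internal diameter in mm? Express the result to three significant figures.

Swamee-Jain (Type III): D = 0.66·[ε^1.25·(LQ²/(gh_f))^4.75 + ν·Q^9.4·(L/(gh_f))^5.2]^0.04
LQ²/(gh_f) = 1.802; L/(gh_f) = 12.54
Term 1 = ε^1.25·(…)^4.75 = 9.32×10^-7; Term 2 = ν·Q^9.4·(…)^5.2 = 9.41×10^-5
D = 0.66·(9.32×10^-7 + 9.41×10^-5)^0.04 = 0.4557 m = 456 mm
Check: V = 2.32 m/s, Re = 6.34×10^5, f = 0.01262, h_f = 21.6 m ≈ 23.0 m ✓

D ≈ 456 mm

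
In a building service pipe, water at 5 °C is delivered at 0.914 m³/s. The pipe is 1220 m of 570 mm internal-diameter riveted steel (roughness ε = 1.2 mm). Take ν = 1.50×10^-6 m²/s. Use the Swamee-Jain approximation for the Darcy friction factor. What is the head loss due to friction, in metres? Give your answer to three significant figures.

h_f ≈ 33.5 m

V = 4Q/(πD²) = 4·0.914/(π·0.570²) = 3.582 m/s
Re = VD/ν = 3.582·0.570/1.50×10^-6 = 1.36×10^6 → turbulent
ε/D = 1.2/570 = 0.00211
Swamee-Jain: f = 0.02393
h_f = f(L/D)V²/(2g) = 0.02393·(1220/0.570)·3.582²/(2·9.81) = 33.50 m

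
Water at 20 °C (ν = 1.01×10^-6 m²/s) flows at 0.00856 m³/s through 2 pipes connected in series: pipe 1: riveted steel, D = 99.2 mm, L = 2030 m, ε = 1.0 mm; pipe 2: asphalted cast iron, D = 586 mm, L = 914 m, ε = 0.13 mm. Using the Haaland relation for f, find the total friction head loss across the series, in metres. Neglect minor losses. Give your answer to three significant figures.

Pipe 1: V = 1.108 m/s, Re = 1.09×10^5, ε/D = 0.0101, f = 0.03859, h_1 = f(L/D)V²/2g = 49.38 m
Pipe 2: V = 0.03174 m/s, Re = 1.84×10^4, ε/D = 2.22×10^-4, f = 0.02665, h_2 = f(L/D)V²/2g = 0.002134 m
Series → Q common, losses add: H = Σh = 49.38 m

H ≈ 49.4 m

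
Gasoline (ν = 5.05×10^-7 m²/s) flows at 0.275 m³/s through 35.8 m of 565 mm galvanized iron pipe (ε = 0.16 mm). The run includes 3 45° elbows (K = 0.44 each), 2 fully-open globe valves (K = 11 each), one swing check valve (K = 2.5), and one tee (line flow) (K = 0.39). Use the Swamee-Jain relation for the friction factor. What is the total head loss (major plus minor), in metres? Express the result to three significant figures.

H_L ≈ 1.67 m

V = 4Q/(πD²) = 1.097 m/s; V²/2g = 0.06132 m
Re = 1.23×10^6, ε/D = 2.83×10^-4 → f = 0.01547 (Swamee-Jain)
Major: h_f = f(L/D)·V²/2g = 0.01547·63.36·0.06132 = 0.06011 m
Minor: ΣK = 26.2; h_m = ΣK·V²/2g = 1.607 m
Total H_L = 0.06011 + 1.607 = 1.667 m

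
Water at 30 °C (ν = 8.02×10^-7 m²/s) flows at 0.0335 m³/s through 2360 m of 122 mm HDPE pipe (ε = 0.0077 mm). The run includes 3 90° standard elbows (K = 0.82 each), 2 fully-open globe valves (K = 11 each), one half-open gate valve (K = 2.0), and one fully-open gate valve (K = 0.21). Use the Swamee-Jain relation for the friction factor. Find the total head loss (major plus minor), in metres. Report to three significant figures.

V = 4Q/(πD²) = 2.866 m/s; V²/2g = 0.4186 m
Re = 4.36×10^5, ε/D = 6.31×10^-5 → f = 0.01427 (Swamee-Jain)
Major: h_f = f(L/D)·V²/2g = 0.01427·19344·0.4186 = 115.6 m
Minor: ΣK = 26.7; h_m = ΣK·V²/2g = 11.16 m
Total H_L = 115.6 + 11.16 = 126.7 m

H_L ≈ 127 m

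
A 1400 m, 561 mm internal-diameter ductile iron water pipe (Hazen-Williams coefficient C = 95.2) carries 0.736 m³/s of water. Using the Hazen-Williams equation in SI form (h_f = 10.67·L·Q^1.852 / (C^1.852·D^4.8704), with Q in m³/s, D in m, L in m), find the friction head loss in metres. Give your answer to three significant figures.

h_f ≈ 30.6 m

h_f = 10.67·1400·0.736^1.852 / (95.2^1.852·0.561^4.8704) = 30.62 m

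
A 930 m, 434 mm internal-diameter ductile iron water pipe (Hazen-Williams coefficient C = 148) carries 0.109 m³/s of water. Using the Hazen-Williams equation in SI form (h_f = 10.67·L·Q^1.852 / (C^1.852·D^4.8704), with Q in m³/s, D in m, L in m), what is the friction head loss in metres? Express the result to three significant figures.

h_f ≈ 0.912 m

h_f = 10.67·930·0.109^1.852 / (148^1.852·0.434^4.8704) = 0.9124 m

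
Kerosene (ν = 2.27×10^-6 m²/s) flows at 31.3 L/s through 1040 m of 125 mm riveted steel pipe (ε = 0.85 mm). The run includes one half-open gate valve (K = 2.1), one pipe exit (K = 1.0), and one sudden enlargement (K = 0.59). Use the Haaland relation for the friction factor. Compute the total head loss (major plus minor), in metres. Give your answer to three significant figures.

H_L ≈ 94.9 m

V = 4Q/(πD²) = 2.551 m/s; V²/2g = 0.3316 m
Re = 1.40×10^5, ε/D = 0.00680 → f = 0.03398 (Haaland)
Major: h_f = f(L/D)·V²/2g = 0.03398·8320·0.3316 = 93.73 m
Minor: ΣK = 3.69; h_m = ΣK·V²/2g = 1.223 m
Total H_L = 93.73 + 1.223 = 94.95 m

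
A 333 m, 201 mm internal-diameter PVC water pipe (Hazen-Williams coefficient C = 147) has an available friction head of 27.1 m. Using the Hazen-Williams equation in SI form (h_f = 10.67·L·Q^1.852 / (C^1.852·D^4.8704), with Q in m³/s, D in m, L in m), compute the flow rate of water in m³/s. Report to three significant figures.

Rearranging: Q = [h_f·C^1.852·D^4.8704 / (10.67·L)]^(1/1.852)
Q = [27.1·147^1.852·0.201^4.8704 / (10.67·333)]^0.540 = 0.1554 m³/s

Q ≈ 0.155 m³/s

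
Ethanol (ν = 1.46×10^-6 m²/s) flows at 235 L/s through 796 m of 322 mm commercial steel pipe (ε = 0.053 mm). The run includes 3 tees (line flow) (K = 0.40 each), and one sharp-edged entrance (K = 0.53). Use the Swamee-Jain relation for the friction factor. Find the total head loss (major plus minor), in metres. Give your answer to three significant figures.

V = 4Q/(πD²) = 2.886 m/s; V²/2g = 0.4245 m
Re = 6.36×10^5, ε/D = 1.65×10^-4 → f = 0.01485 (Swamee-Jain)
Major: h_f = f(L/D)·V²/2g = 0.01485·2472·0.4245 = 15.58 m
Minor: ΣK = 1.73; h_m = ΣK·V²/2g = 0.7343 m
Total H_L = 15.58 + 0.7343 = 16.31 m

H_L ≈ 16.3 m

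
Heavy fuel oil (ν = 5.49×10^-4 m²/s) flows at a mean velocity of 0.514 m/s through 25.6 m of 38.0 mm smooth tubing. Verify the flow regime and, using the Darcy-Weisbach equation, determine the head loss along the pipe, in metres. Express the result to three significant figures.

h_f ≈ 16.3 m

Re = VD/ν = 0.514·0.03800/5.49×10^-4 = 35.6 → laminar (Re < 2300)
f = 64/Re = 1.799
h_f = f(L/D)V²/(2g) = 1.799·(25.6/0.03800)·0.514²/(2·9.81) = 16.32 m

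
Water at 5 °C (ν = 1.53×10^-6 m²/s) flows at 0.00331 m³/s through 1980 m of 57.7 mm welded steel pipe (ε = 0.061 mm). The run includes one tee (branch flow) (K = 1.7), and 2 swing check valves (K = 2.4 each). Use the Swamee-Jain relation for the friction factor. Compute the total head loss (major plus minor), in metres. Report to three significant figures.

V = 4Q/(πD²) = 1.266 m/s; V²/2g = 0.08167 m
Re = 4.77×10^4, ε/D = 0.00106 → f = 0.02450 (Swamee-Jain)
Major: h_f = f(L/D)·V²/2g = 0.02450·34315·0.08167 = 68.65 m
Minor: ΣK = 6.50; h_m = ΣK·V²/2g = 0.5309 m
Total H_L = 68.65 + 0.5309 = 69.19 m

H_L ≈ 69.2 m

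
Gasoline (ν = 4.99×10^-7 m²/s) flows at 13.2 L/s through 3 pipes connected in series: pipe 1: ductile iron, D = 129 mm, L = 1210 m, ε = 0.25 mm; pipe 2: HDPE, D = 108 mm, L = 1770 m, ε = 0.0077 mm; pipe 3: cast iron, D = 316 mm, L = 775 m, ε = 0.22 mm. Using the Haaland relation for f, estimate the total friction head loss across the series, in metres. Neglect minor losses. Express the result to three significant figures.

H ≈ 37.5 m

Pipe 1: V = 1.010 m/s, Re = 2.61×10^5, ε/D = 0.00194, f = 0.02389, h_1 = f(L/D)V²/2g = 11.65 m
Pipe 2: V = 1.441 m/s, Re = 3.12×10^5, ε/D = 7.13×10^-5, f = 0.01489, h_2 = f(L/D)V²/2g = 25.82 m
Pipe 3: V = 0.1683 m/s, Re = 1.07×10^5, ε/D = 6.96×10^-4, f = 0.02071, h_3 = f(L/D)V²/2g = 0.07334 m
Series → Q common, losses add: H = Σh = 37.54 m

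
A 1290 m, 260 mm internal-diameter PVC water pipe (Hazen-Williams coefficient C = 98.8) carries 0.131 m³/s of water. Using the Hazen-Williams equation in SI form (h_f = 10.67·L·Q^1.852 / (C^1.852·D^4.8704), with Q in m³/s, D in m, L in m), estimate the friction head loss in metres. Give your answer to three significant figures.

h_f ≈ 45.6 m

h_f = 10.67·1290·0.131^1.852 / (98.8^1.852·0.260^4.8704) = 45.60 m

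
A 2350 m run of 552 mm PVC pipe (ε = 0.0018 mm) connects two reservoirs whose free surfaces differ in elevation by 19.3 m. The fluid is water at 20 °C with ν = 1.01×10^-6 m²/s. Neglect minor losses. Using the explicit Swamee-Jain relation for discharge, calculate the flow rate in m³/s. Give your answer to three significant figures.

Swamee-Jain (Type II): Q = -0.965·√(gD⁵h_f/L)·ln[ε/(3.7D) + √(3.17ν²L/(gD³h_f))]
√(gD⁵h_f/L) = √(9.81·0.552⁵·19.3/2350) = 0.06426
ε/(3.7D) = 8.81×10^-7; √(3.17ν²L/(gD³h_f)) = 1.54×10^-5
Q = -0.965·0.06426·ln(1.633×10^-5) = 0.6835 m³/s
Check: V = 2.86 m/s, Re = 1.56×10^6, f = 0.01089, h_f = 19.3 m ≈ 19.3 m ✓

Q ≈ 0.683 m³/s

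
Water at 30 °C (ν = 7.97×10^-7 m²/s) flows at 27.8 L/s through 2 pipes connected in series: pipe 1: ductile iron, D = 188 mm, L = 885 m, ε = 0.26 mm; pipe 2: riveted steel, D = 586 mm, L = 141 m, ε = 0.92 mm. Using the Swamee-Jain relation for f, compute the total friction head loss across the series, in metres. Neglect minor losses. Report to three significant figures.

Pipe 1: V = 1.001 m/s, Re = 2.36×10^5, ε/D = 0.00138, f = 0.02242, h_1 = f(L/D)V²/2g = 5.394 m
Pipe 2: V = 0.1031 m/s, Re = 7.58×10^4, ε/D = 0.00157, f = 0.02469, h_2 = f(L/D)V²/2g = 0.003217 m
Series → Q common, losses add: H = Σh = 5.397 m

H ≈ 5.40 m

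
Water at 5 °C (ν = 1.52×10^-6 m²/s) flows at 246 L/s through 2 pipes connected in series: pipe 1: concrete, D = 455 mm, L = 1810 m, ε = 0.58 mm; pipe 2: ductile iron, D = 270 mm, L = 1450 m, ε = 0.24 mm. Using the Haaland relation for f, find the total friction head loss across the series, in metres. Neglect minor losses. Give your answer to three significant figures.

H ≈ 108 m

Pipe 1: V = 1.513 m/s, Re = 4.53×10^5, ε/D = 0.00127, f = 0.02138, h_1 = f(L/D)V²/2g = 9.921 m
Pipe 2: V = 4.297 m/s, Re = 7.63×10^5, ε/D = 8.89×10^-4, f = 0.01950, h_2 = f(L/D)V²/2g = 98.53 m
Series → Q common, losses add: H = Σh = 108.5 m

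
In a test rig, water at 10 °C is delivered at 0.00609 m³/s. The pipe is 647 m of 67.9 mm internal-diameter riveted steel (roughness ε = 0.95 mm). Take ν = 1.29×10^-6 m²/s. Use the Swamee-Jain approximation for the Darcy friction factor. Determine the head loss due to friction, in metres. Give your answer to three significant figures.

h_f ≈ 59.6 m

V = 4Q/(πD²) = 4·0.00609/(π·0.0679²) = 1.682 m/s
Re = VD/ν = 1.682·0.0679/1.29×10^-6 = 8.85×10^4 → turbulent
ε/D = 0.95/67.9 = 0.0140
Swamee-Jain: f = 0.04341
h_f = f(L/D)V²/(2g) = 0.04341·(647/0.0679)·1.682²/(2·9.81) = 59.64 m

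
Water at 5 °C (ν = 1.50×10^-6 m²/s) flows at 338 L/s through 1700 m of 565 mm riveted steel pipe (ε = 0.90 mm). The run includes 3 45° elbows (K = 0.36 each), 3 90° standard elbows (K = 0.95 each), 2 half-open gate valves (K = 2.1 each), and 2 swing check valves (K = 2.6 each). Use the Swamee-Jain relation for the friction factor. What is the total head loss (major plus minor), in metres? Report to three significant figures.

V = 4Q/(πD²) = 1.348 m/s; V²/2g = 0.09263 m
Re = 5.08×10^5, ε/D = 0.00159 → f = 0.02261 (Swamee-Jain)
Major: h_f = f(L/D)·V²/2g = 0.02261·3009·0.09263 = 6.301 m
Minor: ΣK = 13.3; h_m = ΣK·V²/2g = 1.235 m
Total H_L = 6.301 + 1.235 = 7.535 m

H_L ≈ 7.54 m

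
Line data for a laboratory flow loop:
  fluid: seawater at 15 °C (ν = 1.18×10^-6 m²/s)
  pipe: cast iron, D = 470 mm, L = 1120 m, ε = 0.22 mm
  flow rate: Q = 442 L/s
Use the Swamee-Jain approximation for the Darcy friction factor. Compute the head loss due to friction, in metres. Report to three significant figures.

V = 4Q/(πD²) = 4·0.442/(π·0.470²) = 2.548 m/s
Re = VD/ν = 2.548·0.470/1.18×10^-6 = 1.01×10^6 → turbulent
ε/D = 0.22/470 = 4.68×10^-4
Swamee-Jain: f = 0.01707
h_f = f(L/D)V²/(2g) = 0.01707·(1120/0.470)·2.548²/(2·9.81) = 13.46 m

h_f ≈ 13.5 m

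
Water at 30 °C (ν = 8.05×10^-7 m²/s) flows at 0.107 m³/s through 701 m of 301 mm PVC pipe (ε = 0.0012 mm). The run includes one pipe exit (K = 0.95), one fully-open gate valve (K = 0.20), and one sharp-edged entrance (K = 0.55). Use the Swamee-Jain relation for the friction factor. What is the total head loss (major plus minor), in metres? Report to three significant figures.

H_L ≈ 3.66 m

V = 4Q/(πD²) = 1.504 m/s; V²/2g = 0.1152 m
Re = 5.62×10^5, ε/D = 3.99×10^-6 → f = 0.01289 (Swamee-Jain)
Major: h_f = f(L/D)·V²/2g = 0.01289·2329·0.1152 = 3.460 m
Minor: ΣK = 1.70; h_m = ΣK·V²/2g = 0.1959 m
Total H_L = 3.460 + 0.1959 = 3.655 m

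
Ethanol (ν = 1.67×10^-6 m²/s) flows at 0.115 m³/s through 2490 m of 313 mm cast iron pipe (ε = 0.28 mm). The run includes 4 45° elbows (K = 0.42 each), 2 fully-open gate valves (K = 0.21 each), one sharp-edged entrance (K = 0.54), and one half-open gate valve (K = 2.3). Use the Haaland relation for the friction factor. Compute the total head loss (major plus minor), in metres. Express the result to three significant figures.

V = 4Q/(πD²) = 1.495 m/s; V²/2g = 0.1139 m
Re = 2.80×10^5, ε/D = 8.95×10^-4 → f = 0.02013 (Haaland)
Major: h_f = f(L/D)·V²/2g = 0.02013·7955·0.1139 = 18.23 m
Minor: ΣK = 4.94; h_m = ΣK·V²/2g = 0.5624 m
Total H_L = 18.23 + 0.5624 = 18.79 m

H_L ≈ 18.8 m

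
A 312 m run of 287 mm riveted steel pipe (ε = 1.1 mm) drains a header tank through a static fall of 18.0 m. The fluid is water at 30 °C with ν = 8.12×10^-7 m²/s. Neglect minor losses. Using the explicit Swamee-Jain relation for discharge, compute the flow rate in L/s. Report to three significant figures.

Q ≈ 220 L/s

Swamee-Jain (Type II): Q = -0.965·√(gD⁵h_f/L)·ln[ε/(3.7D) + √(3.17ν²L/(gD³h_f))]
√(gD⁵h_f/L) = √(9.81·0.287⁵·18.0/312) = 0.03320
ε/(3.7D) = 0.00104; √(3.17ν²L/(gD³h_f)) = 1.25×10^-5
Q = -0.965·0.03320·ln(0.001048) = 0.2198 m³/s
Check: V = 3.40 m/s, Re = 1.20×10^6, f = 0.02822, h_f = 18.0 m ≈ 18.0 m ✓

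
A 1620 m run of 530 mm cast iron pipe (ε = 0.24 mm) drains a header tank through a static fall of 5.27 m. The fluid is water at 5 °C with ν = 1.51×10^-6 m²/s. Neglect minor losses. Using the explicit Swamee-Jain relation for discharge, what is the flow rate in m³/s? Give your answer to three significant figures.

Q ≈ 0.308 m³/s

Swamee-Jain (Type II): Q = -0.965·√(gD⁵h_f/L)·ln[ε/(3.7D) + √(3.17ν²L/(gD³h_f))]
√(gD⁵h_f/L) = √(9.81·0.530⁵·5.27/1620) = 0.03653
ε/(3.7D) = 1.22×10^-4; √(3.17ν²L/(gD³h_f)) = 3.90×10^-5
Q = -0.965·0.03653·ln(1.614×10^-4) = 0.3078 m³/s
Check: V = 1.40 m/s, Re = 4.90×10^5, f = 0.01749, h_f = 5.31 m ≈ 5.27 m ✓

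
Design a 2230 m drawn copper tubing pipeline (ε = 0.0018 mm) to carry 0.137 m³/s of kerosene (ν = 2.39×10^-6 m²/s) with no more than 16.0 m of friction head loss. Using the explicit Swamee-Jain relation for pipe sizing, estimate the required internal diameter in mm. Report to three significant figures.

D ≈ 324 mm

Swamee-Jain (Type III): D = 0.66·[ε^1.25·(LQ²/(gh_f))^4.75 + ν·Q^9.4·(L/(gh_f))^5.2]^0.04
LQ²/(gh_f) = 0.2667; L/(gh_f) = 14.21
Term 1 = ε^1.25·(…)^4.75 = 1.24×10^-10; Term 2 = ν·Q^9.4·(…)^5.2 = 1.81×10^-8
D = 0.66·(1.24×10^-10 + 1.81×10^-8)^0.04 = 0.3235 m = 324 mm
Check: V = 1.67 m/s, Re = 2.26×10^5, f = 0.01523, h_f = 14.9 m ≈ 16.0 m ✓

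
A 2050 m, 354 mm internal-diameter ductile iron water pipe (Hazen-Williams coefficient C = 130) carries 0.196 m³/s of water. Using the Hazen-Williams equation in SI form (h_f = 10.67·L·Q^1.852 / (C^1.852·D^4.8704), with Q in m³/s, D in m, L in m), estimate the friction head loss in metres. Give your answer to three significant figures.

h_f = 10.67·2050·0.196^1.852 / (130^1.852·0.354^4.8704) = 20.45 m

h_f ≈ 20.4 m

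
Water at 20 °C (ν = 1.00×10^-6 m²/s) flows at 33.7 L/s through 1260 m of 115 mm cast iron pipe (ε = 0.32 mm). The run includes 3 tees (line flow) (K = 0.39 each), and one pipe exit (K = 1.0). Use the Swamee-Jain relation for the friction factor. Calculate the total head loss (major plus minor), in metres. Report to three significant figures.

V = 4Q/(πD²) = 3.244 m/s; V²/2g = 0.5365 m
Re = 3.73×10^5, ε/D = 0.00278 → f = 0.02614 (Swamee-Jain)
Major: h_f = f(L/D)·V²/2g = 0.02614·10957·0.5365 = 153.6 m
Minor: ΣK = 2.17; h_m = ΣK·V²/2g = 1.164 m
Total H_L = 153.6 + 1.164 = 154.8 m

H_L ≈ 155 m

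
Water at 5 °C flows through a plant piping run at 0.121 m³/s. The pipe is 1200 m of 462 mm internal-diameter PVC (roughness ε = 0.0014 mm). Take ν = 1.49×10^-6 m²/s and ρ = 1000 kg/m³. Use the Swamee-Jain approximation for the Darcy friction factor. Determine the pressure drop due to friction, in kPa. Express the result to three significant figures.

Δp ≈ 10.3 kPa

V = 4Q/(πD²) = 4·0.121/(π·0.462²) = 0.7218 m/s
Re = VD/ν = 0.7218·0.462/1.49×10^-6 = 2.24×10^5 → turbulent
ε/D = 0.0014/462 = 3.03×10^-6
Swamee-Jain: f = 0.01523
h_f = f(L/D)V²/(2g) = 0.01523·(1200/0.462)·0.7218²/(2·9.81) = 1.050 m
Δp = ρg·h_f = 1000·9.81·1.050 = 10.30 kPa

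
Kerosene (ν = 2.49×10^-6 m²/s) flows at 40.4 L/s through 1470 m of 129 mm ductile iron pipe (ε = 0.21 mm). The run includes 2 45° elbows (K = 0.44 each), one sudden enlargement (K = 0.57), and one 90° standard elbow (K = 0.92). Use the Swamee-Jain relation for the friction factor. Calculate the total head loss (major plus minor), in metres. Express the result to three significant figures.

H_L ≈ 132 m

V = 4Q/(πD²) = 3.091 m/s; V²/2g = 0.4870 m
Re = 1.60×10^5, ε/D = 0.00163 → f = 0.02363 (Swamee-Jain)
Major: h_f = f(L/D)·V²/2g = 0.02363·11395·0.4870 = 131.1 m
Minor: ΣK = 2.37; h_m = ΣK·V²/2g = 1.154 m
Total H_L = 131.1 + 1.154 = 132.3 m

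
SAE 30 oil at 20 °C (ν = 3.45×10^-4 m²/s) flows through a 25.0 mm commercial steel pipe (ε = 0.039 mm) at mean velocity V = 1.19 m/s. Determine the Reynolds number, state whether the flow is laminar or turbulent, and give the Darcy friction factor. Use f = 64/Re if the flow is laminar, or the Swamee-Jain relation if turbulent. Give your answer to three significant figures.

Re = VD/ν = 1.190·0.0250/3.45×10^-4 = 86.2
Re < 2300 → laminar → f = 64/Re = 0.7422

Re ≈ 86.2; laminar; f = 64/Re ≈ 0.742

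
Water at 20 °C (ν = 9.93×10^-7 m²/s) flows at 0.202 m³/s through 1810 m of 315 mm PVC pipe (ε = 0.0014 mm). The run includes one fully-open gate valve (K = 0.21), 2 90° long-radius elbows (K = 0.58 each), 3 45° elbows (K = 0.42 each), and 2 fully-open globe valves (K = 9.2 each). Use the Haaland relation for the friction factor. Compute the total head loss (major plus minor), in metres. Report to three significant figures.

H_L ≈ 30.9 m

V = 4Q/(πD²) = 2.592 m/s; V²/2g = 0.3424 m
Re = 8.22×10^5, ε/D = 4.44×10^-6 → f = 0.01204 (Haaland)
Major: h_f = f(L/D)·V²/2g = 0.01204·5746·0.3424 = 23.70 m
Minor: ΣK = 21.0; h_m = ΣK·V²/2g = 7.201 m
Total H_L = 23.70 + 7.201 = 30.90 m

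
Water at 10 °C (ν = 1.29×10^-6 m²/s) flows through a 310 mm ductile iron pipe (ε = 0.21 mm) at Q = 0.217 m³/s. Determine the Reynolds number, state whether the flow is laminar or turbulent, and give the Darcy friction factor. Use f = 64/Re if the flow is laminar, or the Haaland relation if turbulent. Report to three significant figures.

V = 4Q/(πD²) = 2.875 m/s
Re = VD/ν = 2.875·0.310/1.29×10^-6 = 6.91×10^5
Re > 4000 → turbulent; ε/D = 6.77×10^-4
Haaland: f = 0.01844

Re ≈ 6.91×10^5; turbulent; f ≈ 0.0184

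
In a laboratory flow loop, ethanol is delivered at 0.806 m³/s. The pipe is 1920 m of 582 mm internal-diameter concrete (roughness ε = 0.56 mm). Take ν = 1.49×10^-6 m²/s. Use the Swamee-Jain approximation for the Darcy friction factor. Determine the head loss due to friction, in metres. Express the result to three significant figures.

h_f ≈ 30.6 m

V = 4Q/(πD²) = 4·0.806/(π·0.582²) = 3.030 m/s
Re = VD/ν = 3.030·0.582/1.49×10^-6 = 1.18×10^6 → turbulent
ε/D = 0.56/582 = 9.62×10^-4
Swamee-Jain: f = 0.01980
h_f = f(L/D)V²/(2g) = 0.01980·(1920/0.582)·3.030²/(2·9.81) = 30.56 m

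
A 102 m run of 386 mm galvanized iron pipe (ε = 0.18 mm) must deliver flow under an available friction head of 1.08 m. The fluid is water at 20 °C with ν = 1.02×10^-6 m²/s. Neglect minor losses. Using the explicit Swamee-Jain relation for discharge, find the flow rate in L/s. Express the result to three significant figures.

Q ≈ 254 L/s

Swamee-Jain (Type II): Q = -0.965·√(gD⁵h_f/L)·ln[ε/(3.7D) + √(3.17ν²L/(gD³h_f))]
√(gD⁵h_f/L) = √(9.81·0.386⁵·1.08/102) = 0.02983
ε/(3.7D) = 1.26×10^-4; √(3.17ν²L/(gD³h_f)) = 2.35×10^-5
Q = -0.965·0.02983·ln(1.495×10^-4) = 0.2536 m³/s
Check: V = 2.17 m/s, Re = 8.20×10^5, f = 0.01718, h_f = 1.09 m ≈ 1.08 m ✓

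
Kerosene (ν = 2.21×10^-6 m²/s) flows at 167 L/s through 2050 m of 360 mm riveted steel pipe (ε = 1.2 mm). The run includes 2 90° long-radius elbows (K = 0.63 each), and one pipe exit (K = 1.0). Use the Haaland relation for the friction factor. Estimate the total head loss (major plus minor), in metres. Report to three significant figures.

H_L ≈ 21.7 m

V = 4Q/(πD²) = 1.641 m/s; V²/2g = 0.1372 m
Re = 2.67×10^5, ε/D = 0.00333 → f = 0.02743 (Haaland)
Major: h_f = f(L/D)·V²/2g = 0.02743·5694·0.1372 = 21.43 m
Minor: ΣK = 2.26; h_m = ΣK·V²/2g = 0.3101 m
Total H_L = 21.43 + 0.3101 = 21.74 m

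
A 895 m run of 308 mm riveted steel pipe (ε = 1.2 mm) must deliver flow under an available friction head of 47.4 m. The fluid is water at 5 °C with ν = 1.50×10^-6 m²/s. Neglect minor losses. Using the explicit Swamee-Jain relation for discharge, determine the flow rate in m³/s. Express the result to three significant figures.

Swamee-Jain (Type II): Q = -0.965·√(gD⁵h_f/L)·ln[ε/(3.7D) + √(3.17ν²L/(gD³h_f))]
√(gD⁵h_f/L) = √(9.81·0.308⁵·47.4/895) = 0.03795
ε/(3.7D) = 0.00105; √(3.17ν²L/(gD³h_f)) = 2.17×10^-5
Q = -0.965·0.03795·ln(0.001075) = 0.2503 m³/s
Check: V = 3.36 m/s, Re = 6.90×10^5, f = 0.02845, h_f = 47.6 m ≈ 47.4 m ✓

Q ≈ 0.250 m³/s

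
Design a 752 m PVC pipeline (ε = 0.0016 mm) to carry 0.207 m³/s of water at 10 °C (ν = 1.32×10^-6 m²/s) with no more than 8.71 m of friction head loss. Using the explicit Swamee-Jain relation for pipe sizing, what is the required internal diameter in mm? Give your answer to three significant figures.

D ≈ 334 mm

Swamee-Jain (Type III): D = 0.66·[ε^1.25·(LQ²/(gh_f))^4.75 + ν·Q^9.4·(L/(gh_f))^5.2]^0.04
LQ²/(gh_f) = 0.3771; L/(gh_f) = 8.801
Term 1 = ε^1.25·(…)^4.75 = 5.54×10^-10; Term 2 = ν·Q^9.4·(…)^5.2 = 4.00×10^-8
D = 0.66·(5.54×10^-10 + 4.00×10^-8)^0.04 = 0.3341 m = 334 mm
Check: V = 2.36 m/s, Re = 5.98×10^5, f = 0.01277, h_f = 8.17 m ≈ 8.71 m ✓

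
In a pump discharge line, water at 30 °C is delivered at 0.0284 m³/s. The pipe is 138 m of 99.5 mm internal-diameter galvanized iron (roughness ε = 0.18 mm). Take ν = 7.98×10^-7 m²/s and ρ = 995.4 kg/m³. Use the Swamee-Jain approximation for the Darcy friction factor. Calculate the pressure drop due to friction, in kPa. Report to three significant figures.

V = 4Q/(πD²) = 4·0.0284/(π·0.0995²) = 3.652 m/s
Re = VD/ν = 3.652·0.0995/7.98×10^-7 = 4.55×10^5 → turbulent
ε/D = 0.18/99.5 = 0.00181
Swamee-Jain: f = 0.02336
h_f = f(L/D)V²/(2g) = 0.02336·(138/0.0995)·3.652²/(2·9.81) = 22.03 m
Δp = ρg·h_f = 995.4·9.81·22.03 = 215.1 kPa

Δp ≈ 215 kPa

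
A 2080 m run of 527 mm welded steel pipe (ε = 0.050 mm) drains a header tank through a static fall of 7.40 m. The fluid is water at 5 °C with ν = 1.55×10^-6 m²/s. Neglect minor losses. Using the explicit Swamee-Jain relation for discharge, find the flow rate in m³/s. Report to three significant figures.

Swamee-Jain (Type II): Q = -0.965·√(gD⁵h_f/L)·ln[ε/(3.7D) + √(3.17ν²L/(gD³h_f))]
√(gD⁵h_f/L) = √(9.81·0.527⁵·7.40/2080) = 0.03767
ε/(3.7D) = 2.56×10^-5; √(3.17ν²L/(gD³h_f)) = 3.86×10^-5
Q = -0.965·0.03767·ln(6.425×10^-5) = 0.3508 m³/s
Check: V = 1.61 m/s, Re = 5.47×10^5, f = 0.01426, h_f = 7.42 m ≈ 7.40 m ✓

Q ≈ 0.351 m³/s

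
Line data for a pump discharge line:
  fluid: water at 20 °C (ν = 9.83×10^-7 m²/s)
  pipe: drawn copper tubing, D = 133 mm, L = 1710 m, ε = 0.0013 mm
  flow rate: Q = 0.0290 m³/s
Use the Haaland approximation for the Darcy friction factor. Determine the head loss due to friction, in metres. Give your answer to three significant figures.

V = 4Q/(πD²) = 4·0.0290/(π·0.133²) = 2.087 m/s
Re = VD/ν = 2.087·0.133/9.83×10^-7 = 2.82×10^5 → turbulent
ε/D = 0.0013/133 = 9.77×10^-6
Haaland: f = 0.01458
h_f = f(L/D)V²/(2g) = 0.01458·(1710/0.133)·2.087²/(2·9.81) = 41.63 m

h_f ≈ 41.6 m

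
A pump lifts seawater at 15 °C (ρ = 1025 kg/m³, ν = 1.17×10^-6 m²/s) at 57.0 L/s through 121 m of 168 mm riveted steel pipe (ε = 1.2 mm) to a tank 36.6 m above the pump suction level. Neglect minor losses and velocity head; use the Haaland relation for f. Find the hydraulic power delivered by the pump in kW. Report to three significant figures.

P_hyd ≈ 25.7 kW

V = 4Q/(πD²) = 2.571 m/s; Re = 3.69×10^5; ε/D = 0.00714; f = 0.03419
h_f = f(L/D)V²/2g = 8.298 m
Total head H = z + h_f = 36.6 + 8.298 = 44.90 m
P_hyd = ρgQH = 1025·9.81·0.0570·44.90 = 25.73 kW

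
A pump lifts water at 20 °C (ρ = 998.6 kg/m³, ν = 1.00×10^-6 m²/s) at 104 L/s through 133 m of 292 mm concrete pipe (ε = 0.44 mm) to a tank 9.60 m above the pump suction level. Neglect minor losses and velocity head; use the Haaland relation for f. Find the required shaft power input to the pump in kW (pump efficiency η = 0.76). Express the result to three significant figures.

V = 4Q/(πD²) = 1.553 m/s; Re = 4.53×10^5; ε/D = 0.00151; f = 0.02223
h_f = f(L/D)V²/2g = 1.245 m
Total head H = z + h_f = 9.60 + 1.245 = 10.84 m
P_hyd = ρgQH = 998.6·9.81·0.104·10.84 = 11.05 kW
P_shaft = P_hyd/η = 11.05/0.76 = 14.54 kW

P_shaft ≈ 14.5 kW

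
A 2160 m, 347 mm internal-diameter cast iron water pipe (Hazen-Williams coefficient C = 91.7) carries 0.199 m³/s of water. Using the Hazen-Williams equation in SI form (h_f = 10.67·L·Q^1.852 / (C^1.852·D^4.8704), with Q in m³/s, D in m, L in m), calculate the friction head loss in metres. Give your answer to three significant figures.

h_f ≈ 46.6 m

h_f = 10.67·2160·0.199^1.852 / (91.7^1.852·0.347^4.8704) = 46.62 m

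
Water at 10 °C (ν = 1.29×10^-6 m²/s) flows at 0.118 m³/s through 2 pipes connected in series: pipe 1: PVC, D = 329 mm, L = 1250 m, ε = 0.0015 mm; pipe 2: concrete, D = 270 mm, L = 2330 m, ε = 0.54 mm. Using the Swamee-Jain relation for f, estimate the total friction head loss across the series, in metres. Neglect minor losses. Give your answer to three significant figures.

Pipe 1: V = 1.388 m/s, Re = 3.54×10^5, ε/D = 4.56×10^-6, f = 0.01400, h_1 = f(L/D)V²/2g = 5.222 m
Pipe 2: V = 2.061 m/s, Re = 4.31×10^5, ε/D = 0.00200, f = 0.02397, h_2 = f(L/D)V²/2g = 44.78 m
Series → Q common, losses add: H = Σh = 50.00 m

H ≈ 50.0 m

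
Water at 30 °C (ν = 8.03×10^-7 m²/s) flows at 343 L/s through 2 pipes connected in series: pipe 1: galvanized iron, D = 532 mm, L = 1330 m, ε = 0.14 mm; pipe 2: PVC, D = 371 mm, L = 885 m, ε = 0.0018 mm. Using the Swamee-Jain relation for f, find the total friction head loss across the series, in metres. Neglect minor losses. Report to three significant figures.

Pipe 1: V = 1.543 m/s, Re = 1.02×10^6, ε/D = 2.63×10^-4, f = 0.01540, h_1 = f(L/D)V²/2g = 4.672 m
Pipe 2: V = 3.173 m/s, Re = 1.47×10^6, ε/D = 4.85×10^-6, f = 0.01105, h_2 = f(L/D)V²/2g = 13.52 m
Series → Q common, losses add: H = Σh = 18.20 m

H ≈ 18.2 m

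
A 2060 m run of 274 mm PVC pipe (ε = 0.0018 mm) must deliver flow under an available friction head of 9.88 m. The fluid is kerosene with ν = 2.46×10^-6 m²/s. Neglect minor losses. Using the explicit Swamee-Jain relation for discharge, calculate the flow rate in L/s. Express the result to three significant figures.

Swamee-Jain (Type II): Q = -0.965·√(gD⁵h_f/L)·ln[ε/(3.7D) + √(3.17ν²L/(gD³h_f))]
√(gD⁵h_f/L) = √(9.81·0.274⁵·9.88/2060) = 0.008524
ε/(3.7D) = 1.78×10^-6; √(3.17ν²L/(gD³h_f)) = 1.41×10^-4
Q = -0.965·0.008524·ln(1.426×10^-4) = 0.07285 m³/s
Check: V = 1.24 m/s, Re = 1.38×10^5, f = 0.01678, h_f = 9.81 m ≈ 9.88 m ✓

Q ≈ 72.8 L/s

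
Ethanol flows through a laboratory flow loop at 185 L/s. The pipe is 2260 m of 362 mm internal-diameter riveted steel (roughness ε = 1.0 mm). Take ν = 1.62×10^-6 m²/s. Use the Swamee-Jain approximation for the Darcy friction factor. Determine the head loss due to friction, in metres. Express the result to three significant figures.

h_f ≈ 26.8 m

V = 4Q/(πD²) = 4·0.185/(π·0.362²) = 1.797 m/s
Re = VD/ν = 1.797·0.362/1.62×10^-6 = 4.02×10^5 → turbulent
ε/D = 1.0/362 = 0.00276
Swamee-Jain: f = 0.02605
h_f = f(L/D)V²/(2g) = 0.02605·(2260/0.362)·1.797²/(2·9.81) = 26.78 m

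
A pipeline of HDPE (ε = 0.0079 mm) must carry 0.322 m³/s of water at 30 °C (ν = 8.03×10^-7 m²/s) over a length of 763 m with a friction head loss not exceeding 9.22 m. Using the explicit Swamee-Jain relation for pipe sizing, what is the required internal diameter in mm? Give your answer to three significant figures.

Swamee-Jain (Type III): D = 0.66·[ε^1.25·(LQ²/(gh_f))^4.75 + ν·Q^9.4·(L/(gh_f))^5.2]^0.04
LQ²/(gh_f) = 0.8747; L/(gh_f) = 8.436
Term 1 = ε^1.25·(…)^4.75 = 2.22×10^-7; Term 2 = ν·Q^9.4·(…)^5.2 = 1.24×10^-6
D = 0.66·(2.22×10^-7 + 1.24×10^-6)^0.04 = 0.3856 m = 386 mm
Check: V = 2.76 m/s, Re = 1.32×10^6, f = 0.01165, h_f = 8.93 m ≈ 9.22 m ✓

D ≈ 386 mm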